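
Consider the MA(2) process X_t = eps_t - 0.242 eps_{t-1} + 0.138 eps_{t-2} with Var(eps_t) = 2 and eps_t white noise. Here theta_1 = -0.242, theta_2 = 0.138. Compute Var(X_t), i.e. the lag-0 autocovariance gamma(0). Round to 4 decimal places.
\gamma(0) = 2.1552

For an MA(q) process X_t = eps_t + sum_i theta_i eps_{t-i} with
Var(eps_t) = sigma^2, the variance is
  gamma(0) = sigma^2 * (1 + sum_i theta_i^2).
  sum_i theta_i^2 = (-0.242)^2 + (0.138)^2 = 0.058564 + 0.019044 = 0.077608.
  gamma(0) = 2 * (1 + 0.077608) = 2 * 1.077608 = 2.155216, which rounds to 2.1552.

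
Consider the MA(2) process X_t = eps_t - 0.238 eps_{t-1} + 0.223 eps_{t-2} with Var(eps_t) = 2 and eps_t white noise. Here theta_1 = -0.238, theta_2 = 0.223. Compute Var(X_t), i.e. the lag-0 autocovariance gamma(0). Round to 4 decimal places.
\gamma(0) = 2.2127

For an MA(q) process X_t = eps_t + sum_i theta_i eps_{t-i} with
Var(eps_t) = sigma^2, the variance is
  gamma(0) = sigma^2 * (1 + sum_i theta_i^2).
  sum_i theta_i^2 = (-0.238)^2 + (0.223)^2 = 0.056644 + 0.049729 = 0.106373.
  gamma(0) = 2 * (1 + 0.106373) = 2 * 1.106373 = 2.212746, which rounds to 2.2127.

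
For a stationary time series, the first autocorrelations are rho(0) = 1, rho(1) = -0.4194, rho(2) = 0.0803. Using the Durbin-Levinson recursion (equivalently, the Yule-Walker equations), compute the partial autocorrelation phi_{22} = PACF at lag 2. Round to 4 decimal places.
\phi_{22} = -0.1160

The PACF at lag k is phi_{kk}, the last component of the solution
to the Yule-Walker system G_k phi = r_k where
  (G_k)_{ij} = rho(|i - j|), (r_k)_i = rho(i), i,j = 1..k.
Equivalently, Durbin-Levinson gives phi_{kk} iteratively:
  phi_{11} = rho(1)
  phi_{kk} = [rho(k) - sum_{j=1..k-1} phi_{k-1,j} rho(k-j)]
            / [1 - sum_{j=1..k-1} phi_{k-1,j} rho(j)],
  phi_{k,j} = phi_{k-1,j} - phi_{kk} phi_{k-1,k-j},  j = 1..k-1.
Step k = 1:
  phi_11 = rho(1) = -0.4194.
Step k = 2:
  phi_22 = [rho(2) - phi_11 rho(1)] / [1 - phi_11 rho(1)] = [0.0803 - (-0.4194)(-0.4194)] / [1 - (-0.4194)(-0.4194)]
         = -0.09559636 / 0.82410364 = -0.116.
Therefore phi_{22} = -0.1160.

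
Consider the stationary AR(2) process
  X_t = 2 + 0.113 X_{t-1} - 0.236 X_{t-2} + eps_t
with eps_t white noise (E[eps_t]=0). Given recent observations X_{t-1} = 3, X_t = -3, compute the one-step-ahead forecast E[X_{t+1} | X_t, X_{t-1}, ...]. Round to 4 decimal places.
E[X_{t+1} \mid \mathcal F_t] = 0.9530

For an AR(p) model X_t = c + sum_i phi_i X_{t-i} + eps_t, the
one-step-ahead conditional mean is
  E[X_{t+1} | X_t, ...] = c + sum_i phi_i X_{t+1-i}.
Substitute known values:
  E[X_{t+1} | ...] = 2 + (0.113) * (-3) + (-0.236) * (3)
                   = 0.9530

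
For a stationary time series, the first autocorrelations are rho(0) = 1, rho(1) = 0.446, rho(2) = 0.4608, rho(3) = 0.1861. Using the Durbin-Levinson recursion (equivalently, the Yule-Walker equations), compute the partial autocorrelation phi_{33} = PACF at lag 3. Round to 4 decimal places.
\phi_{33} = -0.1370

The PACF at lag k is phi_{kk}, the last component of the solution
to the Yule-Walker system G_k phi = r_k where
  (G_k)_{ij} = rho(|i - j|), (r_k)_i = rho(i), i,j = 1..k.
Equivalently, Durbin-Levinson gives phi_{kk} iteratively:
  phi_{11} = rho(1)
  phi_{kk} = [rho(k) - sum_{j=1..k-1} phi_{k-1,j} rho(k-j)]
            / [1 - sum_{j=1..k-1} phi_{k-1,j} rho(j)],
  phi_{k,j} = phi_{k-1,j} - phi_{kk} phi_{k-1,k-j},  j = 1..k-1.
Step k = 1:
  phi_11 = rho(1) = 0.446.
Step k = 2:
  phi_22 = [rho(2) - phi_11 rho(1)] / [1 - phi_11 rho(1)] = [0.4608 - (0.446)(0.446)] / [1 - (0.446)(0.446)]
         = 0.261884 / 0.801084 = 0.326912.
  Update: phi_21 = phi_11 - phi_22 phi_11 = 0.446 - (0.326912)(0.446) = 0.300197.
Step k = 3:
  phi_33 = [rho(3) - phi_21 rho(2) - phi_22 rho(1)] / [1 - phi_21 rho(1) - phi_22 rho(2)]
    numerator   = 0.1861 - (0.300197)(0.4608) - (0.326912)(0.446) = -0.09803365
    denominator = 1 - (0.300197)(0.446) - (0.326912)(0.4608) = 0.71547097
  phi_33 = -0.09803365 / 0.71547097 = -0.137.
Therefore phi_{33} = -0.1370.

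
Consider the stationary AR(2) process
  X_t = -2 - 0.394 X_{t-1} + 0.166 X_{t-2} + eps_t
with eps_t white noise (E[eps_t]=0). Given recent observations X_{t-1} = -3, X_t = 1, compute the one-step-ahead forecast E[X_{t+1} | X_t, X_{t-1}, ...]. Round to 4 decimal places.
E[X_{t+1} \mid \mathcal F_t] = -2.8920

For an AR(p) model X_t = c + sum_i phi_i X_{t-i} + eps_t, the
one-step-ahead conditional mean is
  E[X_{t+1} | X_t, ...] = c + sum_i phi_i X_{t+1-i}.
Substitute known values:
  E[X_{t+1} | ...] = -2 + (-0.394) * (1) + (0.166) * (-3)
                   = -2.8920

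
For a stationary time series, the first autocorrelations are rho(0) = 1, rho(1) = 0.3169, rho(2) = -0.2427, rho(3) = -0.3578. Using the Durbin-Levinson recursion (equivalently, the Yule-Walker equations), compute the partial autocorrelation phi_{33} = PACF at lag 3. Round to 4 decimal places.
\phi_{33} = -0.1700

The PACF at lag k is phi_{kk}, the last component of the solution
to the Yule-Walker system G_k phi = r_k where
  (G_k)_{ij} = rho(|i - j|), (r_k)_i = rho(i), i,j = 1..k.
Equivalently, Durbin-Levinson gives phi_{kk} iteratively:
  phi_{11} = rho(1)
  phi_{kk} = [rho(k) - sum_{j=1..k-1} phi_{k-1,j} rho(k-j)]
            / [1 - sum_{j=1..k-1} phi_{k-1,j} rho(j)],
  phi_{k,j} = phi_{k-1,j} - phi_{kk} phi_{k-1,k-j},  j = 1..k-1.
Step k = 1:
  phi_11 = rho(1) = 0.3169.
Step k = 2:
  phi_22 = [rho(2) - phi_11 rho(1)] / [1 - phi_11 rho(1)] = [-0.2427 - (0.3169)(0.3169)] / [1 - (0.3169)(0.3169)]
         = -0.34312561 / 0.89957439 = -0.381431.
  Update: phi_21 = phi_11 - phi_22 phi_11 = 0.3169 - (-0.381431)(0.3169) = 0.437776.
Step k = 3:
  phi_33 = [rho(3) - phi_21 rho(2) - phi_22 rho(1)] / [1 - phi_21 rho(1) - phi_22 rho(2)]
    numerator   = -0.3578 - (0.437776)(-0.2427) - (-0.381431)(0.3169) = -0.13067638
    denominator = 1 - (0.437776)(0.3169) - (-0.381431)(-0.2427) = 0.76869563
  phi_33 = -0.13067638 / 0.76869563 = -0.17.
Therefore phi_{33} = -0.1700.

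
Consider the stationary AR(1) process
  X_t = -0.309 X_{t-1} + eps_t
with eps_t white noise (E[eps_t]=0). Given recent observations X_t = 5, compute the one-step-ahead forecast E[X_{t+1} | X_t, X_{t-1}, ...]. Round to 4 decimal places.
E[X_{t+1} \mid \mathcal F_t] = -1.5450

For an AR(p) model X_t = c + sum_i phi_i X_{t-i} + eps_t, the
one-step-ahead conditional mean is
  E[X_{t+1} | X_t, ...] = c + sum_i phi_i X_{t+1-i}.
Substitute known values:
  E[X_{t+1} | ...] = (-0.309) * (5)
                   = -1.5450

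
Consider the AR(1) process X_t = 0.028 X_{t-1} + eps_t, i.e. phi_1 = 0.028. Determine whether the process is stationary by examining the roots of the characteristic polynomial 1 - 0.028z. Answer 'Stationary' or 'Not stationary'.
\text{Stationary}

The AR(p) characteristic polynomial is P(z) = 1 - 0.028z.
Stationarity requires all roots to lie outside the unit circle, i.e. |z| > 1 for every root.
This is linear in z: 1 + (-0.028) z = 0  =>  z = -1/(-0.028) = 35.714286,  |z| = 35.714286.
Moduli of all roots: 35.7143.
All moduli strictly greater than 1? Yes.
Verdict: Stationary.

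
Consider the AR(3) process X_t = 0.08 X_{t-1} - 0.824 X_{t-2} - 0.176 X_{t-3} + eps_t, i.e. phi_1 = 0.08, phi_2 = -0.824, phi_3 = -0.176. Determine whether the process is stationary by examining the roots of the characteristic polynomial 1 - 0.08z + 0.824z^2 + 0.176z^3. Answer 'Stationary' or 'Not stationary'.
\text{Stationary}

The AR(p) characteristic polynomial is P(z) = 1 - 0.08z + 0.824z^2 + 0.176z^3.
Stationarity requires all roots to lie outside the unit circle, i.e. |z| > 1 for every root.
Degree 3: look for a simple real root z0 first, then factor out (1 - z/z0) and solve the remaining quadratic.
Testing z0 = -5: P(-5) = 1 + (-0.08)(-5) + (0.824)(-5)^2 + (0.176)(-5)^3
  = 1 + (0.4) + (20.6) + (-22) = 0.  So z_0 = -5 is a root, |z_0| = 5.
Divide out the factor (1 + 0.2 z) = (1 - z/z0) (since 1/z0 = -0.2):
  P(z) = (1 + 0.2 z)(1 + (-0.28) z + (0.88) z^2)
  [check: z-coef -0.28 - (-0.2) = -0.08; z^2-coef 0.88 - (-0.2)(-0.28) = 0.824; z^3-coef -(-0.2)(0.88) = 0.176.]
Remaining roots from the quadratic factor 1 + (-0.28) z + (0.88) z^2:
  Set 1 + (-0.28) z + (0.88) z^2 = 0, i.e. a z^2 + b z + c = 0 with a = 0.88, b = -0.28, c = 1.
  Discriminant D = b^2 - 4ac = (-0.28)^2 - 4*(0.88)*1 = 0.0784 - (3.52) = -3.4416.
  D < 0, so the roots are the complex-conjugate pair z = (-b +/- i sqrt(-D)) / (2a) = 0.1591 +/- 1.0541i.
  For a conjugate pair |z|^2 = z * conj(z) = (product of roots) = c/a = 1/(0.88) = 1.136364, so |z| = sqrt(1.136364) = 1.066 for both roots.
Moduli of all roots: 5.0000, 1.0660, 1.0660.
All moduli strictly greater than 1? Yes.
Verdict: Stationary.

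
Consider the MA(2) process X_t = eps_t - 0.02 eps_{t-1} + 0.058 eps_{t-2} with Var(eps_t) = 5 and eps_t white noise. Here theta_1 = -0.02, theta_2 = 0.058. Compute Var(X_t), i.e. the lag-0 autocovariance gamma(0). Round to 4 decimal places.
\gamma(0) = 5.0188

For an MA(q) process X_t = eps_t + sum_i theta_i eps_{t-i} with
Var(eps_t) = sigma^2, the variance is
  gamma(0) = sigma^2 * (1 + sum_i theta_i^2).
  sum_i theta_i^2 = (-0.02)^2 + (0.058)^2 = 0.0004 + 0.003364 = 0.003764.
  gamma(0) = 5 * (1 + 0.003764) = 5 * 1.003764 = 5.01882, which rounds to 5.0188.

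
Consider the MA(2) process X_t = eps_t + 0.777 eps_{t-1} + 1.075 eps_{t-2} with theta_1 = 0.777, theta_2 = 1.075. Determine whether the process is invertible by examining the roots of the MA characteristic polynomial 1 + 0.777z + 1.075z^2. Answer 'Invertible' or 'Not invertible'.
\text{Not invertible}

The MA(q) characteristic polynomial is P(z) = 1 + 0.777z + 1.075z^2.
Invertibility requires all roots to lie outside the unit circle, i.e. |z| > 1 for every root.
Set 1 + (0.777) z + (1.075) z^2 = 0, i.e. a z^2 + b z + c = 0 with a = 1.075, b = 0.777, c = 1.
Discriminant D = b^2 - 4ac = (0.777)^2 - 4*(1.075)*1 = 0.603729 - (4.3) = -3.696271.
D < 0, so the roots are the complex-conjugate pair z = (-b +/- i sqrt(-D)) / (2a) = -0.3614 +/- 0.8942i.
For a conjugate pair |z|^2 = z * conj(z) = (product of roots) = c/a = 1/(1.075) = 0.930233, so |z| = sqrt(0.930233) = 0.9645 for both roots.
Moduli of all roots: 0.9645, 0.9645.
All moduli strictly greater than 1? No.
Verdict: Not invertible.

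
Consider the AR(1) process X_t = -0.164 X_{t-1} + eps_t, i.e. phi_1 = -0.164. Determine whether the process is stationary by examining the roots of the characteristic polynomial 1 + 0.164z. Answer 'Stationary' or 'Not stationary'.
\text{Stationary}

The AR(p) characteristic polynomial is P(z) = 1 + 0.164z.
Stationarity requires all roots to lie outside the unit circle, i.e. |z| > 1 for every root.
This is linear in z: 1 + (0.164) z = 0  =>  z = -1/(0.164) = -6.097561,  |z| = 6.097561.
Moduli of all roots: 6.0976.
All moduli strictly greater than 1? Yes.
Verdict: Stationary.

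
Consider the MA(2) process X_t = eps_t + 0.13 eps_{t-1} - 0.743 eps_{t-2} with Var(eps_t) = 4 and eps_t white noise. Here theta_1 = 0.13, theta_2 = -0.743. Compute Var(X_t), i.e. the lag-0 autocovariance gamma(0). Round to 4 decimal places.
\gamma(0) = 6.2758

For an MA(q) process X_t = eps_t + sum_i theta_i eps_{t-i} with
Var(eps_t) = sigma^2, the variance is
  gamma(0) = sigma^2 * (1 + sum_i theta_i^2).
  sum_i theta_i^2 = (0.13)^2 + (-0.743)^2 = 0.0169 + 0.552049 = 0.568949.
  gamma(0) = 4 * (1 + 0.568949) = 4 * 1.568949 = 6.275796, which rounds to 6.2758.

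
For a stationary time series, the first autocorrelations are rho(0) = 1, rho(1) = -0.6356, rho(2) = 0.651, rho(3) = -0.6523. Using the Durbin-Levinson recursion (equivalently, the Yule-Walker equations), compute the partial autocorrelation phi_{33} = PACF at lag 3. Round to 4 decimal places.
\phi_{33} = -0.2970

The PACF at lag k is phi_{kk}, the last component of the solution
to the Yule-Walker system G_k phi = r_k where
  (G_k)_{ij} = rho(|i - j|), (r_k)_i = rho(i), i,j = 1..k.
Equivalently, Durbin-Levinson gives phi_{kk} iteratively:
  phi_{11} = rho(1)
  phi_{kk} = [rho(k) - sum_{j=1..k-1} phi_{k-1,j} rho(k-j)]
            / [1 - sum_{j=1..k-1} phi_{k-1,j} rho(j)],
  phi_{k,j} = phi_{k-1,j} - phi_{kk} phi_{k-1,k-j},  j = 1..k-1.
Step k = 1:
  phi_11 = rho(1) = -0.6356.
Step k = 2:
  phi_22 = [rho(2) - phi_11 rho(1)] / [1 - phi_11 rho(1)] = [0.651 - (-0.6356)(-0.6356)] / [1 - (-0.6356)(-0.6356)]
         = 0.24701264 / 0.59601264 = 0.414442.
  Update: phi_21 = phi_11 - phi_22 phi_11 = -0.6356 - (0.414442)(-0.6356) = -0.372181.
Step k = 3:
  phi_33 = [rho(3) - phi_21 rho(2) - phi_22 rho(1)] / [1 - phi_21 rho(1) - phi_22 rho(2)]
    numerator   = -0.6523 - (-0.372181)(0.651) - (0.414442)(-0.6356) = -0.14659106
    denominator = 1 - (-0.372181)(-0.6356) - (0.414442)(0.651) = 0.49364024
  phi_33 = -0.14659106 / 0.49364024 = -0.297.
Therefore phi_{33} = -0.2970.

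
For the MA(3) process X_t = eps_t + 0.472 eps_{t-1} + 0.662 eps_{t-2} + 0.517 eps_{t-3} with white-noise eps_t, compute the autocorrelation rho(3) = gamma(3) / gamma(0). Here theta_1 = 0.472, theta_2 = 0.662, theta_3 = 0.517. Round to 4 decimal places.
\rho(3) = 0.2681

For an MA(q) process with theta_0 = 1, the autocovariance is
  gamma(k) = sigma^2 * sum_{i=0..q-k} theta_i * theta_{i+k},
and rho(k) = gamma(k) / gamma(0). Sigma^2 cancels.
  numerator   = (1)*(0.517) = 0.517.
  denominator = (1)^2 + (0.472)^2 + (0.662)^2 + (0.517)^2 = 1.928317.
  rho(3) = 0.517 / 1.928317 = 0.2681.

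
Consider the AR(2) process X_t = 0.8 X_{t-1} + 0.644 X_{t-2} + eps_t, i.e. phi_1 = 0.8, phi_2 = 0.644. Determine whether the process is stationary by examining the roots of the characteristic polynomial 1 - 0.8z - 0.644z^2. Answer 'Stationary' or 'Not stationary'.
\text{Not stationary}

The AR(p) characteristic polynomial is P(z) = 1 - 0.8z - 0.644z^2.
Stationarity requires all roots to lie outside the unit circle, i.e. |z| > 1 for every root.
Set 1 + (-0.8) z + (-0.644) z^2 = 0, i.e. a z^2 + b z + c = 0 with a = -0.644, b = -0.8, c = 1.
Discriminant D = b^2 - 4ac = (-0.8)^2 - 4*(-0.644)*1 = 0.64 - (-2.576) = 3.216.
D >= 0, so the roots are real: z = (-b +/- sqrt(D)) / (2a) = (0.8 +/- 1.793321) / (-1.288).
  z_1 = (0.8 + 1.793321) / (-1.288) = -2.0134,   |z_1| = 2.0134.
  z_2 = (0.8 - 1.793321) / (-1.288) = 0.7712,   |z_2| = 0.7712.
Moduli of all roots: 2.0134, 0.7712.
All moduli strictly greater than 1? No.
Verdict: Not stationary.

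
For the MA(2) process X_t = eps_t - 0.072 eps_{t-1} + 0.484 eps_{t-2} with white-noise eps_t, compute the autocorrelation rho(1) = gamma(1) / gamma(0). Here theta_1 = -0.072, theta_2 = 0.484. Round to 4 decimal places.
\rho(1) = -0.0862

For an MA(q) process with theta_0 = 1, the autocovariance is
  gamma(k) = sigma^2 * sum_{i=0..q-k} theta_i * theta_{i+k},
and rho(k) = gamma(k) / gamma(0). Sigma^2 cancels.
  numerator   = (1)*(-0.072) + (-0.072)*(0.484) = -0.106848.
  denominator = (1)^2 + (-0.072)^2 + (0.484)^2 = 1.23944.
  rho(1) = -0.106848 / 1.23944 = -0.0862.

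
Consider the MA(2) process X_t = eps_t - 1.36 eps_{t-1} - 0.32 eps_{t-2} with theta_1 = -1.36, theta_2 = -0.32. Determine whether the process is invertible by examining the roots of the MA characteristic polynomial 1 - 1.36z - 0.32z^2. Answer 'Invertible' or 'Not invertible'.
\text{Not invertible}

The MA(q) characteristic polynomial is P(z) = 1 - 1.36z - 0.32z^2.
Invertibility requires all roots to lie outside the unit circle, i.e. |z| > 1 for every root.
Set 1 + (-1.36) z + (-0.32) z^2 = 0, i.e. a z^2 + b z + c = 0 with a = -0.32, b = -1.36, c = 1.
Discriminant D = b^2 - 4ac = (-1.36)^2 - 4*(-0.32)*1 = 1.8496 - (-1.28) = 3.1296.
D >= 0, so the roots are real: z = (-b +/- sqrt(D)) / (2a) = (1.36 +/- 1.769068) / (-0.64).
  z_1 = (1.36 + 1.769068) / (-0.64) = -4.8892,   |z_1| = 4.8892.
  z_2 = (1.36 - 1.769068) / (-0.64) = 0.6392,   |z_2| = 0.6392.
Moduli of all roots: 4.8892, 0.6392.
All moduli strictly greater than 1? No.
Verdict: Not invertible.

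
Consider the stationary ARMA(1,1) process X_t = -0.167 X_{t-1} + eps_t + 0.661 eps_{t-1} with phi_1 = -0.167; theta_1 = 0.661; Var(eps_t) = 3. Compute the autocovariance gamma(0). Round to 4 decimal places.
\gamma(0) = 3.7531

Multiply the model equation by X_{t-k} and take expectations. With theta_0 = psi_0 = 1 and psi_j the MA(infinity) weights, this gives
  gamma(k) - sum_i phi_i gamma(k-i) = c_k,
  c_k = sigma^2 * sum_{j=k..q} theta_j psi_{j-k}   (c_k = 0 for k > q),
using gamma(-m) = gamma(m).
psi-weights needed (psi_j = theta_j + sum_i phi_i psi_{j-i}):
  psi_1 = theta_1 + phi_1 = 0.661 + (-0.167) = 0.494
Right-hand sides:
  c_0 = sigma^2 (1 + theta_1 psi_1) = 3 * (1 + (0.661)(0.494)) = 3 * 1.326534 = 3.979602
  c_1 = sigma^2 theta_1 = 3 * (0.661) = 1.983
  c_2 = 0
Equations for k = 0 and k = 1 (AR order 1):
  gamma(0) = phi_1 gamma(1) + c_0
  gamma(1) = phi_1 gamma(0) + c_1
Substituting the second into the first: gamma(0) (1 - phi_1^2) = c_0 + phi_1 c_1, so
  gamma(0) = (c_0 + phi_1 c_1) / (1 - phi_1^2) = (3.979602 + (-0.167)(1.983)) / (1 - (-0.167)^2) = 3.648441 / 0.972111 = 3.753112.
Therefore gamma(0) = 3.7531 (to 4 decimal places).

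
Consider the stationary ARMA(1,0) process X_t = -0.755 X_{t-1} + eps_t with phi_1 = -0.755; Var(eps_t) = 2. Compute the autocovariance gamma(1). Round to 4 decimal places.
\gamma(1) = -3.5118

Multiply the model equation by X_{t-k} and take expectations. With theta_0 = psi_0 = 1 and psi_j the MA(infinity) weights, this gives
  gamma(k) - sum_i phi_i gamma(k-i) = c_k,
  c_k = sigma^2 * sum_{j=k..q} theta_j psi_{j-k}   (c_k = 0 for k > q),
using gamma(-m) = gamma(m).
Pure AR (q = 0): c_0 = sigma^2 = 2, c_k = 0 for k >= 1.
Equations for k = 0 and k = 1 (AR order 1):
  gamma(0) = phi_1 gamma(1) + c_0
  gamma(1) = phi_1 gamma(0) + c_1
Substituting the second into the first: gamma(0) (1 - phi_1^2) = c_0 + phi_1 c_1, so
  gamma(0) = c_0 / (1 - phi_1^2) = 2 / (1 - (-0.755)^2) = 2 / 0.429975 = 4.651433.
  gamma(1) = phi_1 gamma(0) = (-0.755)(4.651433) = -3.511832.
Therefore gamma(1) = -3.5118 (to 4 decimal places).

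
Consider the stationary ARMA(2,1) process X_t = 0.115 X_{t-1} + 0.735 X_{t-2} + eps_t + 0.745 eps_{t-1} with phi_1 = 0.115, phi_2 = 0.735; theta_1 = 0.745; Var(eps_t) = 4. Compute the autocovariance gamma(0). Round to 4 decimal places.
\gamma(0) = 23.5980

Multiply the model equation by X_{t-k} and take expectations. With theta_0 = psi_0 = 1 and psi_j the MA(infinity) weights, this gives
  gamma(k) - sum_i phi_i gamma(k-i) = c_k,
  c_k = sigma^2 * sum_{j=k..q} theta_j psi_{j-k}   (c_k = 0 for k > q),
using gamma(-m) = gamma(m).
psi-weights needed (psi_j = theta_j + sum_i phi_i psi_{j-i}):
  psi_1 = theta_1 + phi_1 = 0.745 + (0.115) = 0.86
Right-hand sides:
  c_0 = sigma^2 (1 + theta_1 psi_1) = 4 * (1 + (0.745)(0.86)) = 4 * 1.6407 = 6.5628
  c_1 = sigma^2 theta_1 = 4 * (0.745) = 2.98
  c_2 = 0
Equations for k = 0, 1, 2 (AR order 2, c_2 = 0):
  (E0) gamma(0) = phi_1 gamma(1) + phi_2 gamma(2) + c_0
  (E1) gamma(1) = phi_1 gamma(0) + phi_2 gamma(1) + c_1
  (E2) gamma(2) = phi_1 gamma(1) + phi_2 gamma(0)
From (E1): gamma(1) = A gamma(0) + B with
  A = phi_1 / (1 - phi_2) = 0.115 / 0.265 = 0.433962,   B = c_1 / (1 - phi_2) = 2.98 / 0.265 = 11.245283.
Insert (E2) into (E0): gamma(0) (1 - phi_2^2) = phi_1 (1 + phi_2) gamma(1) + c_0.
  phi_1 (1 + phi_2) = (0.115)(1.735) = 0.199525,   1 - phi_2^2 = 0.459775.
Replace gamma(1) by A gamma(0) + B and collect gamma(0):
  gamma(0) [0.459775 - (0.199525)(0.433962)] = (0.199525)(11.245283) + 6.5628
  gamma(0) * 0.373189 = 8.806515
  gamma(0) = 8.806515 / 0.373189 = 23.598023.
Therefore gamma(0) = 23.5980 (to 4 decimal places).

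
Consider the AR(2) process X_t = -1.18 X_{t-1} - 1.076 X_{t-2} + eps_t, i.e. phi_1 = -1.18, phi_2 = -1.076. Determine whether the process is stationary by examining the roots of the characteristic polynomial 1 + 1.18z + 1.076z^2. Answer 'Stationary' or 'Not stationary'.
\text{Not stationary}

The AR(p) characteristic polynomial is P(z) = 1 + 1.18z + 1.076z^2.
Stationarity requires all roots to lie outside the unit circle, i.e. |z| > 1 for every root.
Set 1 + (1.18) z + (1.076) z^2 = 0, i.e. a z^2 + b z + c = 0 with a = 1.076, b = 1.18, c = 1.
Discriminant D = b^2 - 4ac = (1.18)^2 - 4*(1.076)*1 = 1.3924 - (4.304) = -2.9116.
D < 0, so the roots are the complex-conjugate pair z = (-b +/- i sqrt(-D)) / (2a) = -0.5483 +/- 0.7929i.
For a conjugate pair |z|^2 = z * conj(z) = (product of roots) = c/a = 1/(1.076) = 0.929368, so |z| = sqrt(0.929368) = 0.964 for both roots.
Moduli of all roots: 0.9640, 0.9640.
All moduli strictly greater than 1? No.
Verdict: Not stationary.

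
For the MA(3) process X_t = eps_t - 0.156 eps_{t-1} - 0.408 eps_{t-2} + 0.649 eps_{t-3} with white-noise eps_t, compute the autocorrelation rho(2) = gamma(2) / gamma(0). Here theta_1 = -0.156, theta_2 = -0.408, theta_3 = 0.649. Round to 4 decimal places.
\rho(2) = -0.3159

For an MA(q) process with theta_0 = 1, the autocovariance is
  gamma(k) = sigma^2 * sum_{i=0..q-k} theta_i * theta_{i+k},
and rho(k) = gamma(k) / gamma(0). Sigma^2 cancels.
  numerator   = (1)*(-0.408) + (-0.156)*(0.649) = -0.509244.
  denominator = (1)^2 + (-0.156)^2 + (-0.408)^2 + (0.649)^2 = 1.612001.
  rho(2) = -0.509244 / 1.612001 = -0.3159.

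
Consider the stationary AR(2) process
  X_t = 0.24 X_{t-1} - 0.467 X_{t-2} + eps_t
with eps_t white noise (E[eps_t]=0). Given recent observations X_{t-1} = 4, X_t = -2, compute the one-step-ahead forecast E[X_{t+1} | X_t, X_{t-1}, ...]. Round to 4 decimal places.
E[X_{t+1} \mid \mathcal F_t] = -2.3480

For an AR(p) model X_t = c + sum_i phi_i X_{t-i} + eps_t, the
one-step-ahead conditional mean is
  E[X_{t+1} | X_t, ...] = c + sum_i phi_i X_{t+1-i}.
Substitute known values:
  E[X_{t+1} | ...] = (0.24) * (-2) + (-0.467) * (4)
                   = -2.3480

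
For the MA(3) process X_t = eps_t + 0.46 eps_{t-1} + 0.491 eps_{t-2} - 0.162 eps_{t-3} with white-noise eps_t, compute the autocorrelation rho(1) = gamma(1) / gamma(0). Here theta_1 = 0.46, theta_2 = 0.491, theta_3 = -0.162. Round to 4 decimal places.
\rho(1) = 0.4100

For an MA(q) process with theta_0 = 1, the autocovariance is
  gamma(k) = sigma^2 * sum_{i=0..q-k} theta_i * theta_{i+k},
and rho(k) = gamma(k) / gamma(0). Sigma^2 cancels.
  numerator   = (1)*(0.46) + (0.46)*(0.491) + (0.491)*(-0.162) = 0.606318.
  denominator = (1)^2 + (0.46)^2 + (0.491)^2 + (-0.162)^2 = 1.478925.
  rho(1) = 0.606318 / 1.478925 = 0.4100.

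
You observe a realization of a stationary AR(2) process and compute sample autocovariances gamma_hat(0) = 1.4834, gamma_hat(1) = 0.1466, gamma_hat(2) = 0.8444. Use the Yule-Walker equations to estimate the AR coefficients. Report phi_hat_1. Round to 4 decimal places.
\hat\phi_{1} = 0.0430

The Yule-Walker equations for an AR(p) process read, in matrix form,
  Gamma_p phi = r_p,   with   (Gamma_p)_{ij} = gamma(|i - j|),
                       (r_p)_i = gamma(i),   i,j = 1..p.
Substitute the sample gammas (Toeplitz matrix and right-hand side of size 2):
  Gamma_p = [[1.4834, 0.1466], [0.1466, 1.4834]]
  r_p     = [0.1466, 0.8444]
Written out:
  1.4834 phi_1 + 0.1466 phi_2 = 0.1466
  0.1466 phi_1 + 1.4834 phi_2 = 0.8444
Solve by Cramer's rule:
  det = gamma(0)^2 - gamma(1)^2 = (1.4834)^2 - (0.1466)^2 = 2.20047556 - 0.02149156 = 2.178984
  phi_hat_1 = [gamma(1) gamma(0) - gamma(1) gamma(2)] / det = [(0.1466)(1.4834) - (0.1466)(0.8444)] / 2.178984 = 0.0936774 / 2.178984 = 0.043
  phi_hat_2 = [gamma(0) gamma(2) - gamma(1)^2] / det = [(1.4834)(0.8444) - (0.1466)^2] / 2.178984 = 1.2310914 / 2.178984 = 0.565
So phi_hat = [0.0430, 0.5650].
Therefore phi_hat_1 = 0.0430.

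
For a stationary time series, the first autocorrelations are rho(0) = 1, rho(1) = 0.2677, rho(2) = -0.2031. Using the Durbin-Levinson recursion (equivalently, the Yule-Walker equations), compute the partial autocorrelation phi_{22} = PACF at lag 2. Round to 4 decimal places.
\phi_{22} = -0.2960

The PACF at lag k is phi_{kk}, the last component of the solution
to the Yule-Walker system G_k phi = r_k where
  (G_k)_{ij} = rho(|i - j|), (r_k)_i = rho(i), i,j = 1..k.
Equivalently, Durbin-Levinson gives phi_{kk} iteratively:
  phi_{11} = rho(1)
  phi_{kk} = [rho(k) - sum_{j=1..k-1} phi_{k-1,j} rho(k-j)]
            / [1 - sum_{j=1..k-1} phi_{k-1,j} rho(j)],
  phi_{k,j} = phi_{k-1,j} - phi_{kk} phi_{k-1,k-j},  j = 1..k-1.
Step k = 1:
  phi_11 = rho(1) = 0.2677.
Step k = 2:
  phi_22 = [rho(2) - phi_11 rho(1)] / [1 - phi_11 rho(1)] = [-0.2031 - (0.2677)(0.2677)] / [1 - (0.2677)(0.2677)]
         = -0.27476329 / 0.92833671 = -0.296.
Therefore phi_{22} = -0.2960.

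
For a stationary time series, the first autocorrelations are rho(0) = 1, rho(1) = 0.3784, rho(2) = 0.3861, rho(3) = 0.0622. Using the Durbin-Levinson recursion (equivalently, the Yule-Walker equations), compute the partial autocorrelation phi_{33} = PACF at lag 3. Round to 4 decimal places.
\phi_{33} = -0.1901

The PACF at lag k is phi_{kk}, the last component of the solution
to the Yule-Walker system G_k phi = r_k where
  (G_k)_{ij} = rho(|i - j|), (r_k)_i = rho(i), i,j = 1..k.
Equivalently, Durbin-Levinson gives phi_{kk} iteratively:
  phi_{11} = rho(1)
  phi_{kk} = [rho(k) - sum_{j=1..k-1} phi_{k-1,j} rho(k-j)]
            / [1 - sum_{j=1..k-1} phi_{k-1,j} rho(j)],
  phi_{k,j} = phi_{k-1,j} - phi_{kk} phi_{k-1,k-j},  j = 1..k-1.
Step k = 1:
  phi_11 = rho(1) = 0.3784.
Step k = 2:
  phi_22 = [rho(2) - phi_11 rho(1)] / [1 - phi_11 rho(1)] = [0.3861 - (0.3784)(0.3784)] / [1 - (0.3784)(0.3784)]
         = 0.24291344 / 0.85681344 = 0.283508.
  Update: phi_21 = phi_11 - phi_22 phi_11 = 0.3784 - (0.283508)(0.3784) = 0.271121.
Step k = 3:
  phi_33 = [rho(3) - phi_21 rho(2) - phi_22 rho(1)] / [1 - phi_21 rho(1) - phi_22 rho(2)]
    numerator   = 0.0622 - (0.271121)(0.3861) - (0.283508)(0.3784) = -0.14975907
    denominator = 1 - (0.271121)(0.3784) - (0.283508)(0.3861) = 0.78794554
  phi_33 = -0.14975907 / 0.78794554 = -0.1901.
Therefore phi_{33} = -0.1901.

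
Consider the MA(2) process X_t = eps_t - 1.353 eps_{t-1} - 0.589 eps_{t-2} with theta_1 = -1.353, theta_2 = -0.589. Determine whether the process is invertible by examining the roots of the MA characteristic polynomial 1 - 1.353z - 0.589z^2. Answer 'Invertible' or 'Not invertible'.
\text{Not invertible}

The MA(q) characteristic polynomial is P(z) = 1 - 1.353z - 0.589z^2.
Invertibility requires all roots to lie outside the unit circle, i.e. |z| > 1 for every root.
Set 1 + (-1.353) z + (-0.589) z^2 = 0, i.e. a z^2 + b z + c = 0 with a = -0.589, b = -1.353, c = 1.
Discriminant D = b^2 - 4ac = (-1.353)^2 - 4*(-0.589)*1 = 1.830609 - (-2.356) = 4.186609.
D >= 0, so the roots are real: z = (-b +/- sqrt(D)) / (2a) = (1.353 +/- 2.04612) / (-1.178).
  z_1 = (1.353 + 2.04612) / (-1.178) = -2.8855,   |z_1| = 2.8855.
  z_2 = (1.353 - 2.04612) / (-1.178) = 0.5884,   |z_2| = 0.5884.
Moduli of all roots: 2.8855, 0.5884.
All moduli strictly greater than 1? No.
Verdict: Not invertible.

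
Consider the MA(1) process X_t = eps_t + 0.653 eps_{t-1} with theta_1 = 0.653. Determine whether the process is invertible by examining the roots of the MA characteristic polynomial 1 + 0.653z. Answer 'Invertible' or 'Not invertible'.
\text{Invertible}

The MA(q) characteristic polynomial is P(z) = 1 + 0.653z.
Invertibility requires all roots to lie outside the unit circle, i.e. |z| > 1 for every root.
This is linear in z: 1 + (0.653) z = 0  =>  z = -1/(0.653) = -1.531394,  |z| = 1.531394.
Moduli of all roots: 1.5314.
All moduli strictly greater than 1? Yes.
Verdict: Invertible.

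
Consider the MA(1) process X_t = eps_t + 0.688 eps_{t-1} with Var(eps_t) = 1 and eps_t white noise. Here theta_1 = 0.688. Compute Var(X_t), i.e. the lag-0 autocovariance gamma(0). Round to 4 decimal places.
\gamma(0) = 1.4733

For an MA(q) process X_t = eps_t + sum_i theta_i eps_{t-i} with
Var(eps_t) = sigma^2, the variance is
  gamma(0) = sigma^2 * (1 + sum_i theta_i^2).
  sum_i theta_i^2 = (0.688)^2 = 0.473344.
  gamma(0) = 1 * (1 + 0.473344) = 1 * 1.473344 = 1.473344, which rounds to 1.4733.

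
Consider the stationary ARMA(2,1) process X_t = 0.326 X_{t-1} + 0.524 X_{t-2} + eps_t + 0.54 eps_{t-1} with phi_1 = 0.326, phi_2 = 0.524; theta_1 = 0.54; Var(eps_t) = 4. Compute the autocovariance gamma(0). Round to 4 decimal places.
\gamma(0) = 21.0952

Multiply the model equation by X_{t-k} and take expectations. With theta_0 = psi_0 = 1 and psi_j the MA(infinity) weights, this gives
  gamma(k) - sum_i phi_i gamma(k-i) = c_k,
  c_k = sigma^2 * sum_{j=k..q} theta_j psi_{j-k}   (c_k = 0 for k > q),
using gamma(-m) = gamma(m).
psi-weights needed (psi_j = theta_j + sum_i phi_i psi_{j-i}):
  psi_1 = theta_1 + phi_1 = 0.54 + (0.326) = 0.866
Right-hand sides:
  c_0 = sigma^2 (1 + theta_1 psi_1) = 4 * (1 + (0.54)(0.866)) = 4 * 1.46764 = 5.87056
  c_1 = sigma^2 theta_1 = 4 * (0.54) = 2.16
  c_2 = 0
Equations for k = 0, 1, 2 (AR order 2, c_2 = 0):
  (E0) gamma(0) = phi_1 gamma(1) + phi_2 gamma(2) + c_0
  (E1) gamma(1) = phi_1 gamma(0) + phi_2 gamma(1) + c_1
  (E2) gamma(2) = phi_1 gamma(1) + phi_2 gamma(0)
From (E1): gamma(1) = A gamma(0) + B with
  A = phi_1 / (1 - phi_2) = 0.326 / 0.476 = 0.684874,   B = c_1 / (1 - phi_2) = 2.16 / 0.476 = 4.537815.
Insert (E2) into (E0): gamma(0) (1 - phi_2^2) = phi_1 (1 + phi_2) gamma(1) + c_0.
  phi_1 (1 + phi_2) = (0.326)(1.524) = 0.496824,   1 - phi_2^2 = 0.725424.
Replace gamma(1) by A gamma(0) + B and collect gamma(0):
  gamma(0) [0.725424 - (0.496824)(0.684874)] = (0.496824)(4.537815) + 5.87056
  gamma(0) * 0.385162 = 8.125055
  gamma(0) = 8.125055 / 0.385162 = 21.095154.
Therefore gamma(0) = 21.0952 (to 4 decimal places).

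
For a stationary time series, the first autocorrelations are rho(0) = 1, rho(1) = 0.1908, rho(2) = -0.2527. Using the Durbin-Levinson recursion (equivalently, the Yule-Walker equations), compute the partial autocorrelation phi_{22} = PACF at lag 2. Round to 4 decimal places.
\phi_{22} = -0.3000

The PACF at lag k is phi_{kk}, the last component of the solution
to the Yule-Walker system G_k phi = r_k where
  (G_k)_{ij} = rho(|i - j|), (r_k)_i = rho(i), i,j = 1..k.
Equivalently, Durbin-Levinson gives phi_{kk} iteratively:
  phi_{11} = rho(1)
  phi_{kk} = [rho(k) - sum_{j=1..k-1} phi_{k-1,j} rho(k-j)]
            / [1 - sum_{j=1..k-1} phi_{k-1,j} rho(j)],
  phi_{k,j} = phi_{k-1,j} - phi_{kk} phi_{k-1,k-j},  j = 1..k-1.
Step k = 1:
  phi_11 = rho(1) = 0.1908.
Step k = 2:
  phi_22 = [rho(2) - phi_11 rho(1)] / [1 - phi_11 rho(1)] = [-0.2527 - (0.1908)(0.1908)] / [1 - (0.1908)(0.1908)]
         = -0.28910464 / 0.96359536 = -0.3.
Therefore phi_{22} = -0.3000.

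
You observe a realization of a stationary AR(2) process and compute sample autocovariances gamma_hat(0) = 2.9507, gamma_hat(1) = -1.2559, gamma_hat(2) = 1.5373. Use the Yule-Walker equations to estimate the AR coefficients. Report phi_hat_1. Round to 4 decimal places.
\hat\phi_{1} = -0.2490

The Yule-Walker equations for an AR(p) process read, in matrix form,
  Gamma_p phi = r_p,   with   (Gamma_p)_{ij} = gamma(|i - j|),
                       (r_p)_i = gamma(i),   i,j = 1..p.
Substitute the sample gammas (Toeplitz matrix and right-hand side of size 2):
  Gamma_p = [[2.9507, -1.2559], [-1.2559, 2.9507]]
  r_p     = [-1.2559, 1.5373]
Written out:
  2.9507 phi_1 - 1.2559 phi_2 = -1.2559
  -1.2559 phi_1 + 2.9507 phi_2 = 1.5373
Solve by Cramer's rule:
  det = gamma(0)^2 - gamma(1)^2 = (2.9507)^2 - (-1.2559)^2 = 8.70663049 - 1.57728481 = 7.12934568
  phi_hat_1 = [gamma(1) gamma(0) - gamma(1) gamma(2)] / det = [(-1.2559)(2.9507) - (-1.2559)(1.5373)] / 7.12934568 = -1.77508906 / 7.12934568 = -0.249
  phi_hat_2 = [gamma(0) gamma(2) - gamma(1)^2] / det = [(2.9507)(1.5373) - (-1.2559)^2] / 7.12934568 = 2.9588263 / 7.12934568 = 0.415
So phi_hat = [-0.2490, 0.4150].
Therefore phi_hat_1 = -0.2490.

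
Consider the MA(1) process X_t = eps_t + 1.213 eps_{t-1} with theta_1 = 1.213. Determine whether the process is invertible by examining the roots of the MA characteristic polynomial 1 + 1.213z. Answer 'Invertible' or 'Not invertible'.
\text{Not invertible}

The MA(q) characteristic polynomial is P(z) = 1 + 1.213z.
Invertibility requires all roots to lie outside the unit circle, i.e. |z| > 1 for every root.
This is linear in z: 1 + (1.213) z = 0  =>  z = -1/(1.213) = -0.824402,  |z| = 0.824402.
Moduli of all roots: 0.8244.
All moduli strictly greater than 1? No.
Verdict: Not invertible.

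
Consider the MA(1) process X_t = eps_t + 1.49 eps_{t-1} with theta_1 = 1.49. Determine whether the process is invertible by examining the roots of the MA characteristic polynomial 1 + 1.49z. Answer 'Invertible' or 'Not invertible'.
\text{Not invertible}

The MA(q) characteristic polynomial is P(z) = 1 + 1.49z.
Invertibility requires all roots to lie outside the unit circle, i.e. |z| > 1 for every root.
This is linear in z: 1 + (1.49) z = 0  =>  z = -1/(1.49) = -0.671141,  |z| = 0.671141.
Moduli of all roots: 0.6711.
All moduli strictly greater than 1? No.
Verdict: Not invertible.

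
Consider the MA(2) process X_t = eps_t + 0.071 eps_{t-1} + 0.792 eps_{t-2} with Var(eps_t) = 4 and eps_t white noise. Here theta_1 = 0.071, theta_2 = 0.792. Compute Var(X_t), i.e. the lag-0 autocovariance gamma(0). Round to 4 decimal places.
\gamma(0) = 6.5292

For an MA(q) process X_t = eps_t + sum_i theta_i eps_{t-i} with
Var(eps_t) = sigma^2, the variance is
  gamma(0) = sigma^2 * (1 + sum_i theta_i^2).
  sum_i theta_i^2 = (0.071)^2 + (0.792)^2 = 0.005041 + 0.627264 = 0.632305.
  gamma(0) = 4 * (1 + 0.632305) = 4 * 1.632305 = 6.52922, which rounds to 6.5292.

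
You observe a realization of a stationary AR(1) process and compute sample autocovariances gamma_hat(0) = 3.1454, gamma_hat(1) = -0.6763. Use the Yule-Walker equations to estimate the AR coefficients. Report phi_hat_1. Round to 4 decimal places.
\hat\phi_{1} = -0.2150

The Yule-Walker equations for an AR(p) process read, in matrix form,
  Gamma_p phi = r_p,   with   (Gamma_p)_{ij} = gamma(|i - j|),
                       (r_p)_i = gamma(i),   i,j = 1..p.
Substitute the sample gammas (Toeplitz matrix and right-hand side of size 1):
  Gamma_p = [[3.1454]]
  r_p     = [-0.6763]
With p = 1 this is the single equation gamma(0) phi_1 = gamma(1):
  phi_hat_1 = gamma(1) / gamma(0) = -0.6763 / 3.1454 = -0.2150.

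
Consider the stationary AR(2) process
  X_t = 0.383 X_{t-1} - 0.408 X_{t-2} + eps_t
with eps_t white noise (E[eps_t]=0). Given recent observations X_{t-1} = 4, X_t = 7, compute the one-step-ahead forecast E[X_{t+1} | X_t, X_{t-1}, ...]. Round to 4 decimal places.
E[X_{t+1} \mid \mathcal F_t] = 1.0490

For an AR(p) model X_t = c + sum_i phi_i X_{t-i} + eps_t, the
one-step-ahead conditional mean is
  E[X_{t+1} | X_t, ...] = c + sum_i phi_i X_{t+1-i}.
Substitute known values:
  E[X_{t+1} | ...] = (0.383) * (7) + (-0.408) * (4)
                   = 1.0490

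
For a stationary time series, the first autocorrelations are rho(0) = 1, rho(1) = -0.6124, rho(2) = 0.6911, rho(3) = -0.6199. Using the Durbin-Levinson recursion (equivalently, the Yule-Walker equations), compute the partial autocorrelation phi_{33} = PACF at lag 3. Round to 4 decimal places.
\phi_{33} = -0.2171

The PACF at lag k is phi_{kk}, the last component of the solution
to the Yule-Walker system G_k phi = r_k where
  (G_k)_{ij} = rho(|i - j|), (r_k)_i = rho(i), i,j = 1..k.
Equivalently, Durbin-Levinson gives phi_{kk} iteratively:
  phi_{11} = rho(1)
  phi_{kk} = [rho(k) - sum_{j=1..k-1} phi_{k-1,j} rho(k-j)]
            / [1 - sum_{j=1..k-1} phi_{k-1,j} rho(j)],
  phi_{k,j} = phi_{k-1,j} - phi_{kk} phi_{k-1,k-j},  j = 1..k-1.
Step k = 1:
  phi_11 = rho(1) = -0.6124.
Step k = 2:
  phi_22 = [rho(2) - phi_11 rho(1)] / [1 - phi_11 rho(1)] = [0.6911 - (-0.6124)(-0.6124)] / [1 - (-0.6124)(-0.6124)]
         = 0.31606624 / 0.62496624 = 0.505733.
  Update: phi_21 = phi_11 - phi_22 phi_11 = -0.6124 - (0.505733)(-0.6124) = -0.302689.
Step k = 3:
  phi_33 = [rho(3) - phi_21 rho(2) - phi_22 rho(1)] / [1 - phi_21 rho(1) - phi_22 rho(2)]
    numerator   = -0.6199 - (-0.302689)(0.6911) - (0.505733)(-0.6124) = -0.10100061
    denominator = 1 - (-0.302689)(-0.6124) - (0.505733)(0.6911) = 0.46512102
  phi_33 = -0.10100061 / 0.46512102 = -0.2171.
Therefore phi_{33} = -0.2171.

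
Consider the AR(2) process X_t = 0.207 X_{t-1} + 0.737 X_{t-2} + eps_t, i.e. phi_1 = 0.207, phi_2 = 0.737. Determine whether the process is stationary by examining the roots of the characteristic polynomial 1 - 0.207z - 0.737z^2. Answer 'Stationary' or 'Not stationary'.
\text{Stationary}

The AR(p) characteristic polynomial is P(z) = 1 - 0.207z - 0.737z^2.
Stationarity requires all roots to lie outside the unit circle, i.e. |z| > 1 for every root.
Set 1 + (-0.207) z + (-0.737) z^2 = 0, i.e. a z^2 + b z + c = 0 with a = -0.737, b = -0.207, c = 1.
Discriminant D = b^2 - 4ac = (-0.207)^2 - 4*(-0.737)*1 = 0.042849 - (-2.948) = 2.990849.
D >= 0, so the roots are real: z = (-b +/- sqrt(D)) / (2a) = (0.207 +/- 1.729407) / (-1.474).
  z_1 = (0.207 + 1.729407) / (-1.474) = -1.3137,   |z_1| = 1.3137.
  z_2 = (0.207 - 1.729407) / (-1.474) = 1.0328,   |z_2| = 1.0328.
Moduli of all roots: 1.3137, 1.0328.
All moduli strictly greater than 1? Yes.
Verdict: Stationary.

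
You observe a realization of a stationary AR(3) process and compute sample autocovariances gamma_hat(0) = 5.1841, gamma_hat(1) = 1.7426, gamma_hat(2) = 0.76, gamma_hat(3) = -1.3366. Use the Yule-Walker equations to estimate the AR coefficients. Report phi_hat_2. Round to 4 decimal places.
\hat\phi_{2} = 0.1540

The Yule-Walker equations for an AR(p) process read, in matrix form,
  Gamma_p phi = r_p,   with   (Gamma_p)_{ij} = gamma(|i - j|),
                       (r_p)_i = gamma(i),   i,j = 1..p.
Substitute the sample gammas (Toeplitz matrix and right-hand side of size 3):
  Gamma_p = [[5.1841, 1.7426, 0.76], [1.7426, 5.1841, 1.7426], [0.76, 1.7426, 5.1841]]
  r_p     = [1.7426, 0.76, -1.3366]
Written out (R1..R3):
  (R1) 5.1841 phi_1 + 1.7426 phi_2 + 0.76 phi_3 = 1.7426
  (R2) 1.7426 phi_1 + 5.1841 phi_2 + 1.7426 phi_3 = 0.76
  (R3) 0.76 phi_1 + 1.7426 phi_2 + 5.1841 phi_3 = -1.3366
Gaussian elimination:
  R2 <- R2 - (1.7426/5.1841) R1 = R2 - (0.336143) R1:  4.598337 phi_2 + 1.487131 phi_3 = 0.174237
  R3 <- R3 - (0.76/5.1841) R1 = R3 - (0.146602) R1:  1.487131 phi_2 + 5.072682 phi_3 = -1.592069
  R3 <- R3 - (1.487131/4.598337) R2 = R3 - (0.323406) R2:  4.591735 phi_3 = -1.648418
Back-substitution:
  phi_hat_3 = -1.648418 / 4.591735 = -0.358997
  phi_hat_2 = (0.174237 - (1.487131)(-0.358997)) / 4.598337 = 0.153993
  phi_hat_1 = (1.7426 - (1.7426)(0.153993) - (0.76)(-0.358997)) / 5.1841 = 0.337009
So phi_hat = [0.3370, 0.1540, -0.3590].
Therefore phi_hat_2 = 0.1540.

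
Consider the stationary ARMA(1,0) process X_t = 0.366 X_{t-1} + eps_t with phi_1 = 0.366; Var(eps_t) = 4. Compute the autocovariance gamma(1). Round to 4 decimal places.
\gamma(1) = 1.6904

Multiply the model equation by X_{t-k} and take expectations. With theta_0 = psi_0 = 1 and psi_j the MA(infinity) weights, this gives
  gamma(k) - sum_i phi_i gamma(k-i) = c_k,
  c_k = sigma^2 * sum_{j=k..q} theta_j psi_{j-k}   (c_k = 0 for k > q),
using gamma(-m) = gamma(m).
Pure AR (q = 0): c_0 = sigma^2 = 4, c_k = 0 for k >= 1.
Equations for k = 0 and k = 1 (AR order 1):
  gamma(0) = phi_1 gamma(1) + c_0
  gamma(1) = phi_1 gamma(0) + c_1
Substituting the second into the first: gamma(0) (1 - phi_1^2) = c_0 + phi_1 c_1, so
  gamma(0) = c_0 / (1 - phi_1^2) = 4 / (1 - (0.366)^2) = 4 / 0.866044 = 4.618703.
  gamma(1) = phi_1 gamma(0) = (0.366)(4.618703) = 1.690445.
Therefore gamma(1) = 1.6904 (to 4 decimal places).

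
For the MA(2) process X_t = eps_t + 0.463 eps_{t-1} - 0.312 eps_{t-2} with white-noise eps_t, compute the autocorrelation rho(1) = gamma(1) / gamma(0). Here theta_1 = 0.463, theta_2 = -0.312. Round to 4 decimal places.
\rho(1) = 0.2428

For an MA(q) process with theta_0 = 1, the autocovariance is
  gamma(k) = sigma^2 * sum_{i=0..q-k} theta_i * theta_{i+k},
and rho(k) = gamma(k) / gamma(0). Sigma^2 cancels.
  numerator   = (1)*(0.463) + (0.463)*(-0.312) = 0.318544.
  denominator = (1)^2 + (0.463)^2 + (-0.312)^2 = 1.311713.
  rho(1) = 0.318544 / 1.311713 = 0.2428.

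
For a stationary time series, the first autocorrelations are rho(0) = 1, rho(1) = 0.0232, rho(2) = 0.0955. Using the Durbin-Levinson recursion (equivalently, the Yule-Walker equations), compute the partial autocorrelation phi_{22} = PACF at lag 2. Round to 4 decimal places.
\phi_{22} = 0.0950

The PACF at lag k is phi_{kk}, the last component of the solution
to the Yule-Walker system G_k phi = r_k where
  (G_k)_{ij} = rho(|i - j|), (r_k)_i = rho(i), i,j = 1..k.
Equivalently, Durbin-Levinson gives phi_{kk} iteratively:
  phi_{11} = rho(1)
  phi_{kk} = [rho(k) - sum_{j=1..k-1} phi_{k-1,j} rho(k-j)]
            / [1 - sum_{j=1..k-1} phi_{k-1,j} rho(j)],
  phi_{k,j} = phi_{k-1,j} - phi_{kk} phi_{k-1,k-j},  j = 1..k-1.
Step k = 1:
  phi_11 = rho(1) = 0.0232.
Step k = 2:
  phi_22 = [rho(2) - phi_11 rho(1)] / [1 - phi_11 rho(1)] = [0.0955 - (0.0232)(0.0232)] / [1 - (0.0232)(0.0232)]
         = 0.09496176 / 0.99946176 = 0.095.
Therefore phi_{22} = 0.0950.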